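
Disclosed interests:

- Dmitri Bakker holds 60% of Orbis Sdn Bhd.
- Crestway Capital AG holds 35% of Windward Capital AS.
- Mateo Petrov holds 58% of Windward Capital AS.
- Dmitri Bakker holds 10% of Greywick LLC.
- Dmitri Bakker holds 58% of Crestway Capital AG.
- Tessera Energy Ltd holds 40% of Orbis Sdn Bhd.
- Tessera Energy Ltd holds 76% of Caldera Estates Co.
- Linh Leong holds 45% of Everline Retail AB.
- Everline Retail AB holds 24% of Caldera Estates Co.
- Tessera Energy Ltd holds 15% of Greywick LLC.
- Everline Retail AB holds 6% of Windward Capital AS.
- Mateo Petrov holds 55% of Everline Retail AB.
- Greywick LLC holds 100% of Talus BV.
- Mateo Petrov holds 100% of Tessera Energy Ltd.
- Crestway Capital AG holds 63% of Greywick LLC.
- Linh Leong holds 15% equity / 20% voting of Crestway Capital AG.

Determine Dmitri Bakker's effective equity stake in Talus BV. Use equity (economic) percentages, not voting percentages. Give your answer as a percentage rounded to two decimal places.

Dmitri reaches Talus along 2 paths.
Via Crestway → Greywick: 58% × 63% × 100% = 36.54%.
Via Greywick: 10% × 100% = 10%.
Total: 36.54% + 10% = 46.54%.

46.54%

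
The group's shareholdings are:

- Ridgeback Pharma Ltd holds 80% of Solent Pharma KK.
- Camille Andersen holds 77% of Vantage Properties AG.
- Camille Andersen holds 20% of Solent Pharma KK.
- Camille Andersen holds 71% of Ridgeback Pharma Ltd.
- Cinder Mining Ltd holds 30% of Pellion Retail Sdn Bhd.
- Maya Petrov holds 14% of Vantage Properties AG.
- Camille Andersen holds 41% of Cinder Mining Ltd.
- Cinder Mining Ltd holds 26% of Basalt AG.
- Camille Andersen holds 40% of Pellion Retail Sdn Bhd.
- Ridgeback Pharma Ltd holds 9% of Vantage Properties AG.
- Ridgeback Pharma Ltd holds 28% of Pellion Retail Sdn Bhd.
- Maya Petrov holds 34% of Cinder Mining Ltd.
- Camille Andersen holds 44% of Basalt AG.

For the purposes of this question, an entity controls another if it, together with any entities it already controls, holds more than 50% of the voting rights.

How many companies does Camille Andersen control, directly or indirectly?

4

Camille holds 71% of Ridgeback, so Camille controls Ridgeback.
Ridgeback and Camille together hold 80% + 20% = 100% of Solent, so Camille controls Solent.
Ridgeback and Camille together hold 28% + 40% = 68% of Pellion, so Camille controls Pellion.
Ridgeback and Camille together hold 9% + 77% = 86% of Vantage, so Camille controls Vantage.
No other company's threshold is met.
Camille controls 4 companies.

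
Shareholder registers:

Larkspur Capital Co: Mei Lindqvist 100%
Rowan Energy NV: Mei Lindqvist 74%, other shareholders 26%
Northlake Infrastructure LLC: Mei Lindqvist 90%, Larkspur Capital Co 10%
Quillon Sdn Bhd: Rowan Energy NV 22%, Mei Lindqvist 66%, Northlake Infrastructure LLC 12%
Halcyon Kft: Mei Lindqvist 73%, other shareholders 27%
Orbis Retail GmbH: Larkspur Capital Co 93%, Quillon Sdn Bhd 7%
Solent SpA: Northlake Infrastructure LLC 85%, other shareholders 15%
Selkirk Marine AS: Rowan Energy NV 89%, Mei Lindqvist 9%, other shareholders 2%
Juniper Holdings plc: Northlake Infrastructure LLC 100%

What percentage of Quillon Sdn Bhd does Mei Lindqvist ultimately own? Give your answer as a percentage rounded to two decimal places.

Mei reaches Quillon along 4 paths.
Via Rowan: 74% × 22% = 16.28%.
Direct stake: 66% = 66%.
Via Northlake: 90% × 12% = 10.8%.
Via Larkspur → Northlake: 100% × 10% × 12% = 1.2%.
Total: 16.28% + 66% + 10.8% + 1.2% = 94.28%.

94.28%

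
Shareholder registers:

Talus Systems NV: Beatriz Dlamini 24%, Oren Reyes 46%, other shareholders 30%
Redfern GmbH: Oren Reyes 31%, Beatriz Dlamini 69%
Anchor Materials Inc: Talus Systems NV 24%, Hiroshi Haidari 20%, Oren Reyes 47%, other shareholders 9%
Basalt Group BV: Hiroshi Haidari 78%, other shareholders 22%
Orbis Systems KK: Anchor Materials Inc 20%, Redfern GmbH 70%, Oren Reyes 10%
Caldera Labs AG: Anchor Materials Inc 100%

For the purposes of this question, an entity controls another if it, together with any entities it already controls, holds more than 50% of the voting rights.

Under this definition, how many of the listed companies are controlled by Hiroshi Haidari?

1

Hiroshi holds 78% of Basalt, so Hiroshi controls Basalt.
No other company's threshold is met.
Hiroshi controls 1 company.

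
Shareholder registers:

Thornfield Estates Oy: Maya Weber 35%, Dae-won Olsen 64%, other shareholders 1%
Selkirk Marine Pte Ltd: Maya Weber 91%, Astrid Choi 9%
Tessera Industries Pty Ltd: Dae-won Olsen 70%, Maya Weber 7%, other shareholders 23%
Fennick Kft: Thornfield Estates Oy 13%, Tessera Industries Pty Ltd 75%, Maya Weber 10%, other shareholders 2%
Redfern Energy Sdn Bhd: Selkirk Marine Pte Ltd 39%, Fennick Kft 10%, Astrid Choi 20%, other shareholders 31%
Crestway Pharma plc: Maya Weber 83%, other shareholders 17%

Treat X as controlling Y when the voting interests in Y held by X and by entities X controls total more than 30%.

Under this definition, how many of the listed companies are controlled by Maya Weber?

4

Maya holds 35% of Thornfield, so Maya controls Thornfield.
Maya holds 91% of Selkirk, so Maya controls Selkirk.
Selkirk holds 39% of Redfern, so Maya controls Redfern.
Maya holds 83% of Crestway, so Maya controls Crestway.
No other company's threshold is met.
Maya controls 4 companies.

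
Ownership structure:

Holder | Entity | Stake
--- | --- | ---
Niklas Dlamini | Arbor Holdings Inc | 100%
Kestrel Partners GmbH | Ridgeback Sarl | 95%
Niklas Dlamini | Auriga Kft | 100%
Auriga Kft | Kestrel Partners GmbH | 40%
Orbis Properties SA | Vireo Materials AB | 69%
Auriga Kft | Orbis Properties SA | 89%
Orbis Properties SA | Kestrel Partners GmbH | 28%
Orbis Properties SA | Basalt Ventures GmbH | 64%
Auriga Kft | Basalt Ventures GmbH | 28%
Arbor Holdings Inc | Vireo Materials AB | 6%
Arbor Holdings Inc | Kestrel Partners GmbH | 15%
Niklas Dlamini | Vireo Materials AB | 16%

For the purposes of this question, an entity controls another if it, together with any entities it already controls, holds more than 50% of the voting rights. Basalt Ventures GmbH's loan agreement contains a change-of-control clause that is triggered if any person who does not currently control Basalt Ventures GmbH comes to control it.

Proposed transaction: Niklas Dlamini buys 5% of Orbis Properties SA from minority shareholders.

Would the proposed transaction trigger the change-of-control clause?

No

The purchase changes only Niklas's holdings, so Niklas is the only person who could newly come to control Basalt.
Niklas holds 100% of Auriga, so Niklas controls Auriga.
Auriga holds 89% of Orbis, so Niklas controls Orbis.
Auriga and Orbis together hold 28% + 64% = 92% of Basalt, so Niklas controls Basalt.
So Niklas already controls Basalt before the transaction.
After the purchase, Niklas holds 5% of Orbis directly.
Niklas controlled Basalt already, so this is not a new person acquiring control; every other person's position is unchanged or reduced.
No new person acquires control, so the clause is not triggered.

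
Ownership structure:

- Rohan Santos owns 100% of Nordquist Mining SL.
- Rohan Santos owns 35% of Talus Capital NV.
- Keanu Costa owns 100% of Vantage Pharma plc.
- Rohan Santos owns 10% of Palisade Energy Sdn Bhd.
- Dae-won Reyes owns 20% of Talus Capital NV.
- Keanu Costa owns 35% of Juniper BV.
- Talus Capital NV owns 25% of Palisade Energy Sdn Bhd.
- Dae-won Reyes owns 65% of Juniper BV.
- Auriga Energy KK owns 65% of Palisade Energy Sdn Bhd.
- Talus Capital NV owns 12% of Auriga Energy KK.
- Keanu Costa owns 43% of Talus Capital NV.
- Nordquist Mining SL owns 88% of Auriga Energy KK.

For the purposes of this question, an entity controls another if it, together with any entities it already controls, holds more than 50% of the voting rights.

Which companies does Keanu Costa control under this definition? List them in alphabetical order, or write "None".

Keanu holds 100% of Vantage, so Keanu controls Vantage.
No other company's threshold is met.

Vantage Pharma plc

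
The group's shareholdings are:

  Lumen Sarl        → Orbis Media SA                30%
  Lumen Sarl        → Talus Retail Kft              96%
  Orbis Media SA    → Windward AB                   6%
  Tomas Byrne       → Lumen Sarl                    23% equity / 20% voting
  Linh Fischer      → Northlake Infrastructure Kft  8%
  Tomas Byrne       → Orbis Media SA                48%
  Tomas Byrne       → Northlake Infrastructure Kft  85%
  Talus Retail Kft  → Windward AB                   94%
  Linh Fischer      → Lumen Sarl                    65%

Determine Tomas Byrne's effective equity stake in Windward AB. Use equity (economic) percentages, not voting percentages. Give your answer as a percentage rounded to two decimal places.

Tomas reaches Windward along 3 paths.
Via Orbis: 48% × 6% = 2.88%.
Via Lumen → Orbis: 23% × 30% × 6% = 0.414%.
Via Lumen → Talus: 23% × 96% × 94% = 20.7552%.
Total: 2.88% + 0.414% + 20.7552% = 24.0492%.
Rounded: 24.05%.

24.05%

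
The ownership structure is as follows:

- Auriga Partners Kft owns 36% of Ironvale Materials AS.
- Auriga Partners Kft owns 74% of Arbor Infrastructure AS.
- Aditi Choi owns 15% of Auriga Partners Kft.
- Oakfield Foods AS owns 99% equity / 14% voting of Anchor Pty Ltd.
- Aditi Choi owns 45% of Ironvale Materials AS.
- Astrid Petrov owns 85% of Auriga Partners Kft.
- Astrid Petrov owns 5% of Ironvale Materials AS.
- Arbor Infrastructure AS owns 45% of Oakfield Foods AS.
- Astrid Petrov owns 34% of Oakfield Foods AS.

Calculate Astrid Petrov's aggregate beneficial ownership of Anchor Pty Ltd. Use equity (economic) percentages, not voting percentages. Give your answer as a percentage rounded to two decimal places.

Astrid reaches Anchor along 2 paths.
Via Oakfield: 34% × 99% = 33.66%.
Via Auriga → Arbor → Oakfield: 85% × 74% × 45% × 99% = 28.02195%.
Total: 33.66% + 28.02195% = 61.68195%.
Rounded: 61.68%.

61.68%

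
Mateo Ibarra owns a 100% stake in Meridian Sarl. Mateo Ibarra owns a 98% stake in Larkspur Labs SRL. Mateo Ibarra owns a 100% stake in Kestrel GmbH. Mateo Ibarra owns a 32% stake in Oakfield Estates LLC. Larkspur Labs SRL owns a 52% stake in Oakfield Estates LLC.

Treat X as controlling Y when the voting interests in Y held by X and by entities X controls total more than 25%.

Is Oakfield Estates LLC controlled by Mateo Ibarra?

Yes

Mateo holds 98% of Larkspur, so Mateo controls Larkspur.
Mateo and Larkspur together hold 32% + 52% = 84% of Oakfield, so Mateo controls Oakfield.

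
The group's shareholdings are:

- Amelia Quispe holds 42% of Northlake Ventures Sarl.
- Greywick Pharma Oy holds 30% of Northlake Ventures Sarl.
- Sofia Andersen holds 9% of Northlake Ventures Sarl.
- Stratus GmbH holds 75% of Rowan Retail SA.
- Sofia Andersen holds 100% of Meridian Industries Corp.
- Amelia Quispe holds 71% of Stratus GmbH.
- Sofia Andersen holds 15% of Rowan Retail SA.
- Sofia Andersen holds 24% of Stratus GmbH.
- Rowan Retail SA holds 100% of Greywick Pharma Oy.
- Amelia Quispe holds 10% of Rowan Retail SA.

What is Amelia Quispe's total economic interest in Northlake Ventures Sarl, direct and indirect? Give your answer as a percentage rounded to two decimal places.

60.98%

Amelia reaches Northlake along 3 paths.
Direct stake: 42% = 42%.
Via Rowan → Greywick: 10% × 100% × 30% = 3%.
Via Stratus → Rowan → Greywick: 71% × 75% × 100% × 30% = 15.975%.
Total: 42% + 3% + 15.975% = 60.975%.
Rounded: 60.98%.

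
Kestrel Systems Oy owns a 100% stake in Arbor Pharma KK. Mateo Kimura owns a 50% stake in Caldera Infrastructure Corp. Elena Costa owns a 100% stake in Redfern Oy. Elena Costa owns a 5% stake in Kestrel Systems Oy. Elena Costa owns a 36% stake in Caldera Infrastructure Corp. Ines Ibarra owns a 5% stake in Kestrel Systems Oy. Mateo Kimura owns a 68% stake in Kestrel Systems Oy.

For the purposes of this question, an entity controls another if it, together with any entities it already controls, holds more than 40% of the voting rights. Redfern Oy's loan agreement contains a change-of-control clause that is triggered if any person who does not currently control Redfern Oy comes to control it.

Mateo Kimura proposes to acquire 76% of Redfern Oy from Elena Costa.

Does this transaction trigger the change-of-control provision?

Yes

The purchase adds only to Mateo's holdings (Elena's stake shrinks), so Mateo is the only person who could newly come to control Redfern.
Mateo holds 68% of Kestrel, so Mateo controls Kestrel.
Mateo holds 50% of Caldera, so Mateo controls Caldera.
Kestrel holds 100% of Arbor, so Mateo controls Arbor.
Neither Mateo nor any entity Mateo controls holds any voting interest in Redfern.
So before the transaction, Mateo does not control Redfern.
After the purchase, Mateo holds 76% of Redfern directly, and Elena's stake falls to 24%.
Mateo holds 76% of Redfern, so Mateo controls Redfern.
Mateo did not control Redfern before and does after, so the clause is triggered.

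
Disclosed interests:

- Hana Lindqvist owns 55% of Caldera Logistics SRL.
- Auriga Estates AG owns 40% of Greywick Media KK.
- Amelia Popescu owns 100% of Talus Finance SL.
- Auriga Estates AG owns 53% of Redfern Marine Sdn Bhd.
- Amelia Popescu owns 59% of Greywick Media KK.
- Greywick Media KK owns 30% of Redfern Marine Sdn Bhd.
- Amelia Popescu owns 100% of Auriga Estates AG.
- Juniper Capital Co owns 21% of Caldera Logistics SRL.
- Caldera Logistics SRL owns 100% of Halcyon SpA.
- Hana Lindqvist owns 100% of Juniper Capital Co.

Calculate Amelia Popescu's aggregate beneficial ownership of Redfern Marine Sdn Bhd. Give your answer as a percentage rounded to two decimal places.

Amelia reaches Redfern along 3 paths.
Via Auriga: 100% × 53% = 53%.
Via Greywick: 59% × 30% = 17.7%.
Via Auriga → Greywick: 100% × 40% × 30% = 12%.
Total: 53% + 17.7% + 12% = 82.7%.
Rounded: 82.70%.

82.70%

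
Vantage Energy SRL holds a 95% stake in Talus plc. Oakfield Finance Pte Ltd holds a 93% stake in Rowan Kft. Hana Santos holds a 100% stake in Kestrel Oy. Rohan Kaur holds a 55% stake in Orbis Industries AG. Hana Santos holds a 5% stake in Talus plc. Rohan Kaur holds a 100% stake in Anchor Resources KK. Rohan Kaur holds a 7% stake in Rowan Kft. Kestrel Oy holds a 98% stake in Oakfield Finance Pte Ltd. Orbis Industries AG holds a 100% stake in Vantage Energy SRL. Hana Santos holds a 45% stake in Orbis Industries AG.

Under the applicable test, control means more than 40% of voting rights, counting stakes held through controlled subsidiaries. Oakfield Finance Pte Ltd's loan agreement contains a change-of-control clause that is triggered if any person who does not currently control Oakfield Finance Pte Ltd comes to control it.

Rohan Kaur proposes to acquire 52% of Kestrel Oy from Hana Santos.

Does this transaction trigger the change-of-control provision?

The purchase adds only to Rohan's holdings (Hana's stake shrinks), so Rohan is the only person who could newly come to control Oakfield.
Rohan holds 55% of Orbis, so Rohan controls Orbis.
Orbis holds 100% of Vantage, so Rohan controls Vantage.
Rohan holds 100% of Anchor, so Rohan controls Anchor.
Vantage holds 95% of Talus, so Rohan controls Talus.
Neither Rohan nor any entity Rohan controls holds any voting interest in Oakfield.
So before the transaction, Rohan does not control Oakfield.
After the purchase, Rohan holds 52% of Kestrel directly, and Hana's stake falls to 48%.
Rohan holds 52% of Kestrel, so Rohan controls Kestrel.
Kestrel holds 98% of Oakfield, so Rohan controls Oakfield.
Rohan did not control Oakfield before and does after, so the clause is triggered.

Yes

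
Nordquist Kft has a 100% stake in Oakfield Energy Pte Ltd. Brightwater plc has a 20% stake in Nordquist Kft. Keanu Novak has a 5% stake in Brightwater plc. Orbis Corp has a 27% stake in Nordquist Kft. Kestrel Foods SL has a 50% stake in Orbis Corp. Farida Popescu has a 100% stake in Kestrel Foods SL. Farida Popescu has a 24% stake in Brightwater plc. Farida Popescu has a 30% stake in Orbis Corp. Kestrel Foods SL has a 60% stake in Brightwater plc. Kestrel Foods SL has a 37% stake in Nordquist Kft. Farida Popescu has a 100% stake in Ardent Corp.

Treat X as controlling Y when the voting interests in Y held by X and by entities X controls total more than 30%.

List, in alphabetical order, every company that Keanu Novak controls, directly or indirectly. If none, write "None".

Keanu's largest direct stake is 5% in Brightwater, which does not meet the threshold.

None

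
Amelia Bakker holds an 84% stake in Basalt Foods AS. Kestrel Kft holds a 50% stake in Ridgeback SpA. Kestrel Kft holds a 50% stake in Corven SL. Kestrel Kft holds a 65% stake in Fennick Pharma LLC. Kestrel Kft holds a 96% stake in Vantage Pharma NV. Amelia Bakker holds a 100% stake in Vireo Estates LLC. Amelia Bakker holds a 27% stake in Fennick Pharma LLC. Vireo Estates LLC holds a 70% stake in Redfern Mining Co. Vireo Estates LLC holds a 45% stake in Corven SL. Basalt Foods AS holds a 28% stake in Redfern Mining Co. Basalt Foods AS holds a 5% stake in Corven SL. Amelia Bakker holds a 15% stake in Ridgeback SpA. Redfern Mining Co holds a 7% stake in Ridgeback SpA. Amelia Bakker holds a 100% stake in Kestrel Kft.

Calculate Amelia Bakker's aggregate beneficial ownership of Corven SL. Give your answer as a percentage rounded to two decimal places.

Amelia reaches Corven along 3 paths.
Via Kestrel: 100% × 50% = 50%.
Via Basalt: 84% × 5% = 4.2%.
Via Vireo: 100% × 45% = 45%.
Total: 50% + 4.2% + 45% = 99.2%.
Rounded: 99.20%.

99.20%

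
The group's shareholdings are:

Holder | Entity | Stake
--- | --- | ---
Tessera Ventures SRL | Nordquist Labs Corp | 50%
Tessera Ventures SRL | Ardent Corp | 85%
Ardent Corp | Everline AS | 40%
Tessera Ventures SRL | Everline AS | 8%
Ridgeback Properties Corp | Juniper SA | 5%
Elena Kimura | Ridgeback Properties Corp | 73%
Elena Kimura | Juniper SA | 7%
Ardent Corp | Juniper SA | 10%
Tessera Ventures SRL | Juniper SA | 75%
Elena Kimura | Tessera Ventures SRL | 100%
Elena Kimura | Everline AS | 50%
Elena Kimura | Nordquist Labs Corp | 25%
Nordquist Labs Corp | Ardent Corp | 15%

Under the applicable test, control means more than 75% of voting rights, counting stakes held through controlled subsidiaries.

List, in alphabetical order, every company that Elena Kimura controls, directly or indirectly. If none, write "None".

Elena holds 100% of Tessera, so Elena controls Tessera.
Tessera holds 85% of Ardent, so Elena controls Ardent.
Elena and Ardent and Tessera together hold 50% + 40% + 8% = 98% of Everline, so Elena controls Everline.
Elena and Ardent and Tessera together hold 7% + 10% + 75% = 92% of Juniper, so Elena controls Juniper.
No other company's threshold is met.

Ardent Corp, Everline AS, Juniper SA, Tessera Ventures SRL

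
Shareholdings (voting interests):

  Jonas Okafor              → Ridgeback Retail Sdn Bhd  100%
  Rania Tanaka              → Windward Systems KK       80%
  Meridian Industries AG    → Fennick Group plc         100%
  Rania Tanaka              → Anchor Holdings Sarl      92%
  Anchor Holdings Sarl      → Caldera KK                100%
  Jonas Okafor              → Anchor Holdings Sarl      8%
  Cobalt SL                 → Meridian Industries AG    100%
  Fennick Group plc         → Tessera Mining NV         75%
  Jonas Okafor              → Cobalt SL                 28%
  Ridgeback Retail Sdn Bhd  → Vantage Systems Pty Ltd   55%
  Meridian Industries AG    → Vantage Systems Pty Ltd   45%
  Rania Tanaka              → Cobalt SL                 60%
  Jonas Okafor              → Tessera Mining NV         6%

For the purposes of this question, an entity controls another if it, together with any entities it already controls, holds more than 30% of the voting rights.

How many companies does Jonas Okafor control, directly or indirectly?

Jonas holds 100% of Ridgeback, so Jonas controls Ridgeback.
Ridgeback holds 55% of Vantage, so Jonas controls Vantage.
No other company's threshold is met.
Jonas controls 2 companies.

2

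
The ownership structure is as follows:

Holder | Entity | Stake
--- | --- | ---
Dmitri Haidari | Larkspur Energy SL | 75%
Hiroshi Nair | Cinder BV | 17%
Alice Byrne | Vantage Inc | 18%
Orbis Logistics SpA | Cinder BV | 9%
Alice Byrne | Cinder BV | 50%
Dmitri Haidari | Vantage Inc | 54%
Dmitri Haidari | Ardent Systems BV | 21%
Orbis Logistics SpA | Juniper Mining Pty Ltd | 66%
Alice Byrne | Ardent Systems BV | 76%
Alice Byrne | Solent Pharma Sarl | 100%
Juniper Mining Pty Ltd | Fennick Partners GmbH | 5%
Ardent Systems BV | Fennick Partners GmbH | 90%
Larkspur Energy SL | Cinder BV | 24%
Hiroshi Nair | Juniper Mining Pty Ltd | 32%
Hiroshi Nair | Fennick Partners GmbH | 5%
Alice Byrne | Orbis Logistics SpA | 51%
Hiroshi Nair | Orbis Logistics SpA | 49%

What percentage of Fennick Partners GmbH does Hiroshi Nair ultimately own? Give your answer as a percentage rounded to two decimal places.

8.22%

Hiroshi reaches Fennick along 3 paths.
Via Juniper: 32% × 5% = 1.6%.
Via Orbis → Juniper: 49% × 66% × 5% = 1.617%.
Direct stake: 5% = 5%.
Total: 1.6% + 1.617% + 5% = 8.217%.
Rounded: 8.22%.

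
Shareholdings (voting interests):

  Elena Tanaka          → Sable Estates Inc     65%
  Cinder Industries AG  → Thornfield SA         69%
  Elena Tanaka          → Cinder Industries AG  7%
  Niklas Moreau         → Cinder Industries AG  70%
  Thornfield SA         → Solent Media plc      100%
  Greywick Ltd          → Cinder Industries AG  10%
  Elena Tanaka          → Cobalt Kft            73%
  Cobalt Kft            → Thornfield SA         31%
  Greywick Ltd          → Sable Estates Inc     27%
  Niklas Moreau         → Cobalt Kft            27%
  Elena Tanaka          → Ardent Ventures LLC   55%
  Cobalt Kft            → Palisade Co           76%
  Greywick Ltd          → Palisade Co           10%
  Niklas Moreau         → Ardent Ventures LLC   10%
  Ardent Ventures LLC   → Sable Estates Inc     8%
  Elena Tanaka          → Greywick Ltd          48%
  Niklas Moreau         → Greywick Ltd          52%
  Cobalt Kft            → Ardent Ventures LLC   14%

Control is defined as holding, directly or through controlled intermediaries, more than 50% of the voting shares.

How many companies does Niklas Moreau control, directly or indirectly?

4

Niklas holds 52% of Greywick, so Niklas controls Greywick.
Greywick and Niklas together hold 10% + 70% = 80% of Cinder, so Niklas controls Cinder.
Cinder holds 69% of Thornfield, so Niklas controls Thornfield.
Thornfield holds 100% of Solent, so Niklas controls Solent.
No other company's threshold is met.
Niklas controls 4 companies.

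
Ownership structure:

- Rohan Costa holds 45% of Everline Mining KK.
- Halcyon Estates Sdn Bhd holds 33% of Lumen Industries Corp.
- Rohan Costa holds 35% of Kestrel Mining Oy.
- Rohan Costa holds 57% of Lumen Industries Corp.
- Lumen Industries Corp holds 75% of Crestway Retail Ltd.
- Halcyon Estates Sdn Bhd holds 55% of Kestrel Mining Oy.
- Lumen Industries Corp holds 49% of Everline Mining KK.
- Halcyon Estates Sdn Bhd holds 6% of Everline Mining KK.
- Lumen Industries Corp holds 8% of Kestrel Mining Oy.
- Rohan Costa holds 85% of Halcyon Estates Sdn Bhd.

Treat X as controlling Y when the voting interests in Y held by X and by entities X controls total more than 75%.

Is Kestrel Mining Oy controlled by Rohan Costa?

Rohan holds 85% of Halcyon, so Rohan controls Halcyon.
Halcyon and Rohan together hold 33% + 57% = 90% of Lumen, so Rohan controls Lumen.
Rohan and Halcyon and Lumen together hold 35% + 55% + 8% = 98% of Kestrel, so Rohan controls Kestrel.

Yes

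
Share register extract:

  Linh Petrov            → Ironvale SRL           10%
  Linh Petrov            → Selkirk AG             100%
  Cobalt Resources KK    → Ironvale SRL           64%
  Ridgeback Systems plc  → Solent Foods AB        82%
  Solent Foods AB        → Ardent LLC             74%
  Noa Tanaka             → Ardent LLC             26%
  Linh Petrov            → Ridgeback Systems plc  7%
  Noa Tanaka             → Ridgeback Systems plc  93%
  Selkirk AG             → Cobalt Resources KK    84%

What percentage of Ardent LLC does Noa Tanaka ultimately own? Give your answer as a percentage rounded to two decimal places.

Noa reaches Ardent along 2 paths.
Via Ridgeback → Solent: 93% × 82% × 74% = 56.4324%.
Direct stake: 26% = 26%.
Total: 56.4324% + 26% = 82.4324%.
Rounded: 82.43%.

82.43%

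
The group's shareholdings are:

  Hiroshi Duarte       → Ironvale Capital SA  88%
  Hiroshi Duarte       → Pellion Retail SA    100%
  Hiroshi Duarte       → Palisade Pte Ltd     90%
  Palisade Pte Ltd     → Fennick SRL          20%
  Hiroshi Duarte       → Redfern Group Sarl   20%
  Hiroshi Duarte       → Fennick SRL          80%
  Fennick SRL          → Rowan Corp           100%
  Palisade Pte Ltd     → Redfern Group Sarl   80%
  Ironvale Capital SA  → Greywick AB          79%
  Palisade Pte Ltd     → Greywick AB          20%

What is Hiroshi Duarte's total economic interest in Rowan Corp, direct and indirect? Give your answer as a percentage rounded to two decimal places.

Hiroshi reaches Rowan along 2 paths.
Via Fennick: 80% × 100% = 80%.
Via Palisade → Fennick: 90% × 20% × 100% = 18%.
Total: 80% + 18% = 98%.
Rounded: 98.00%.

98.00%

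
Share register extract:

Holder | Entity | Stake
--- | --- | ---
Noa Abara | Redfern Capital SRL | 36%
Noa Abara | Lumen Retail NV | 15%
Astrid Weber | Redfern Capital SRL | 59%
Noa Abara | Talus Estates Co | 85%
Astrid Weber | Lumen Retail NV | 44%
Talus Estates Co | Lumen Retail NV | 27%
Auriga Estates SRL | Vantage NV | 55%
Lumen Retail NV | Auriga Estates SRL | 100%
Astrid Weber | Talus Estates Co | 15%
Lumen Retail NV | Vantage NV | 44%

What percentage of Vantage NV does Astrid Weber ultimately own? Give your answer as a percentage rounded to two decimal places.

Astrid reaches Vantage along 4 paths.
Via Talus → Lumen → Auriga: 15% × 27% × 100% × 55% = 2.2275%.
Via Lumen → Auriga: 44% × 100% × 55% = 24.2%.
Via Talus → Lumen: 15% × 27% × 44% = 1.782%.
Via Lumen: 44% × 44% = 19.36%.
Total: 2.2275% + 24.2% + 1.782% + 19.36% = 47.5695%.
Rounded: 47.57%.

47.57%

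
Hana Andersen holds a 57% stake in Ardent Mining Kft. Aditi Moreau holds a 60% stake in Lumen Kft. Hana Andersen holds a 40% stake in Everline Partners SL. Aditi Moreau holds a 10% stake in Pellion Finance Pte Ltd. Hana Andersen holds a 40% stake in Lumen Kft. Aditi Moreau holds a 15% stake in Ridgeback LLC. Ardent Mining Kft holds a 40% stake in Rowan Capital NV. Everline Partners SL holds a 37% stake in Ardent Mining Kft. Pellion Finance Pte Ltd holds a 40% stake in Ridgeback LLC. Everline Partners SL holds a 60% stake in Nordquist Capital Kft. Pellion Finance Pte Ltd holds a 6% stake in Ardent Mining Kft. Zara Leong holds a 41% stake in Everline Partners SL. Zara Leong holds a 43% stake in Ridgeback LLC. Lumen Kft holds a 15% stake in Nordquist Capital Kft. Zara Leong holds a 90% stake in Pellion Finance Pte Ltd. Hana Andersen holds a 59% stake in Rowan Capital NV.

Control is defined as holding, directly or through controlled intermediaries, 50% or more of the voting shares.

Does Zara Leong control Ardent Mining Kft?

Zara holds 90% of Pellion, so Zara controls Pellion.
Pellion and Zara together hold 40% + 43% = 83% of Ridgeback, so Zara controls Ridgeback.
In Ardent, Zara's side holds only 6%, not ≥ 50%.
So Zara does not control Ardent.

No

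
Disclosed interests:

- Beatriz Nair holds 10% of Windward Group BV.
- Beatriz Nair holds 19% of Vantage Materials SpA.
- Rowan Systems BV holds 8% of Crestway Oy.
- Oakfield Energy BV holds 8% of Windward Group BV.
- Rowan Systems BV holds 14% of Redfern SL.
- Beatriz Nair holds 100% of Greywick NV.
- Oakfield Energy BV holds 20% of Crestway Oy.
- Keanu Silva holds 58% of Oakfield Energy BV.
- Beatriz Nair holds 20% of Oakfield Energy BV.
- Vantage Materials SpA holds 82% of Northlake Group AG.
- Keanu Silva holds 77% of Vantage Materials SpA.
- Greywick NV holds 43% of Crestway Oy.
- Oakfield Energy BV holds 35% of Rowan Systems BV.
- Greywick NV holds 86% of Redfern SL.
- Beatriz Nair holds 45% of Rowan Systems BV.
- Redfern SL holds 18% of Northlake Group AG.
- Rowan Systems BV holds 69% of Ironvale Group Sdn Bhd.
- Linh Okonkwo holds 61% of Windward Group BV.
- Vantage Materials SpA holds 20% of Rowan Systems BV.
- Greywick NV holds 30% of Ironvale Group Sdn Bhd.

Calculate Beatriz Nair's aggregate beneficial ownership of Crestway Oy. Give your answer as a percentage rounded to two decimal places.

Beatriz reaches Crestway along 5 paths.
Via Greywick: 100% × 43% = 43%.
Via Oakfield → Rowan: 20% × 35% × 8% = 0.56%.
Via Vantage → Rowan: 19% × 20% × 8% = 0.304%.
Via Rowan: 45% × 8% = 3.6%.
Via Oakfield: 20% × 20% = 4%.
Total: 43% + 0.56% + 0.304% + 3.6% + 4% = 51.464%.
Rounded: 51.46%.

51.46%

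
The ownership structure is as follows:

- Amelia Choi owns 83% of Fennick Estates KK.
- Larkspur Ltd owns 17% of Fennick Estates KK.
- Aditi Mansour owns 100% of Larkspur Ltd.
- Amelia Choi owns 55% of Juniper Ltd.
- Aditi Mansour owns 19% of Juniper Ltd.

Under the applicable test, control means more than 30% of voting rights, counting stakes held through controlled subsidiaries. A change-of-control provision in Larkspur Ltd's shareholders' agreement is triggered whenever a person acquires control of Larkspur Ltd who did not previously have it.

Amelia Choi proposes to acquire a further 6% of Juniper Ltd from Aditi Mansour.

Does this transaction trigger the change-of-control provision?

The purchase adds only to Amelia's holdings (Aditi's stake shrinks), so Amelia is the only person who could newly come to control Larkspur.
Amelia holds 55% of Juniper, so Amelia controls Juniper.
Amelia holds 83% of Fennick, so Amelia controls Fennick.
Neither Amelia nor any entity Amelia controls holds any voting interest in Larkspur.
So before the transaction, Amelia does not control Larkspur.
After the purchase, Amelia's direct stake in Juniper rises to 55% + 6% = 61%, and Aditi's stake falls to 13%.
Amelia holds 61% of Juniper, so Amelia controls Juniper.
After the transaction, neither Amelia nor any entity Amelia controls holds a voting interest in Larkspur, so Amelia still does not control it.
No new person acquires control, so the clause is not triggered.

No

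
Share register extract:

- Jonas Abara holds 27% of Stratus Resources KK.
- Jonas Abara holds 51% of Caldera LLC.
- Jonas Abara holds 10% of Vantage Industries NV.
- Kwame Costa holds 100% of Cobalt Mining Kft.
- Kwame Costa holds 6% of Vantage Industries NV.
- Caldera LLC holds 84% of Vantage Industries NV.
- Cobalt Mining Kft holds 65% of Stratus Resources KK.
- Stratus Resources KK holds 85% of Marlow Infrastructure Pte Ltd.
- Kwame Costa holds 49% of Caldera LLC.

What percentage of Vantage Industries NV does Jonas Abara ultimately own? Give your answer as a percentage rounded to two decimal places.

Jonas reaches Vantage along 2 paths.
Direct stake: 10% = 10%.
Via Caldera: 51% × 84% = 42.84%.
Total: 10% + 42.84% = 52.84%.

52.84%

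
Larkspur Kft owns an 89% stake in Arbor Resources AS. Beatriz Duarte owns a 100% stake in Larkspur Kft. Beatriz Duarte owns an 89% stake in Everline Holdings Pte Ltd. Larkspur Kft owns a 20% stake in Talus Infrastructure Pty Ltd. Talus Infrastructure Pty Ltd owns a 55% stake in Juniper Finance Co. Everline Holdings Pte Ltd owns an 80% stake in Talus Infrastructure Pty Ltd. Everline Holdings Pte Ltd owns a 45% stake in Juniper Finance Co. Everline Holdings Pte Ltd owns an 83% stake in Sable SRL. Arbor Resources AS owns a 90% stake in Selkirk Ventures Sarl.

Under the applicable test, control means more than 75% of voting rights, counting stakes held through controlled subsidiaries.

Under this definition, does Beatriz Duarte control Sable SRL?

Yes

Beatriz holds 89% of Everline, so Beatriz controls Everline.
Everline holds 83% of Sable, so Beatriz controls Sable.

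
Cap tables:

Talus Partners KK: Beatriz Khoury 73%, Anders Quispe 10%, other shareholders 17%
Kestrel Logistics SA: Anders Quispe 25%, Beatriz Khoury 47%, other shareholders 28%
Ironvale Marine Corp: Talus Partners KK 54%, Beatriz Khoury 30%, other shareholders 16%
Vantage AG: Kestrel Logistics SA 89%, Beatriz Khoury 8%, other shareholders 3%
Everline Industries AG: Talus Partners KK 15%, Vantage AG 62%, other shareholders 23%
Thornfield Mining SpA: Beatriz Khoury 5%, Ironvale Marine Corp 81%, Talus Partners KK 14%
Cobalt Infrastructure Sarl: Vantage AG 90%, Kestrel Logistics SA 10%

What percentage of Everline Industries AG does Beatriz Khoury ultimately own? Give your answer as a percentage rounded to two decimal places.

Beatriz reaches Everline along 3 paths.
Via Talus: 73% × 15% = 10.95%.
Via Kestrel → Vantage: 47% × 89% × 62% = 25.9346%.
Via Vantage: 8% × 62% = 4.96%.
Total: 10.95% + 25.9346% + 4.96% = 41.8446%.
Rounded: 41.84%.

41.84%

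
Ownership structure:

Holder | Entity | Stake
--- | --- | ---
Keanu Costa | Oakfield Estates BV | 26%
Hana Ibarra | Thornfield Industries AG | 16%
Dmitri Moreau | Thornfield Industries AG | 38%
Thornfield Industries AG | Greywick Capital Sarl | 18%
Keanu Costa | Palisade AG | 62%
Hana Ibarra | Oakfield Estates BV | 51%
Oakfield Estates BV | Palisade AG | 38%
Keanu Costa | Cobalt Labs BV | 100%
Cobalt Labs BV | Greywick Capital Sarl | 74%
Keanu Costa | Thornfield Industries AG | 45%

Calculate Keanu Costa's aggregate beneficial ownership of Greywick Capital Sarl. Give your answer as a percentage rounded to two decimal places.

82.10%

Keanu reaches Greywick along 2 paths.
Via Cobalt: 100% × 74% = 74%.
Via Thornfield: 45% × 18% = 8.1%.
Total: 74% + 8.1% = 82.1%.
Rounded: 82.10%.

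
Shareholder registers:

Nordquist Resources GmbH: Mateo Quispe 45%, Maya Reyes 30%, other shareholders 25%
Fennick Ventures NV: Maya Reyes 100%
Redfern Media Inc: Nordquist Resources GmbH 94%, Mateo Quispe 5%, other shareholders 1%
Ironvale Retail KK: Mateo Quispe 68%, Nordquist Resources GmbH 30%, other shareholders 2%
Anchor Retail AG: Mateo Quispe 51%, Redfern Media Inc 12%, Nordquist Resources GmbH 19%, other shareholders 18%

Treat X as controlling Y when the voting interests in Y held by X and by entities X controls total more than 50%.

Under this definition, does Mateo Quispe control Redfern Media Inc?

Mateo holds 68% of Ironvale, so Mateo controls Ironvale.
Mateo holds 51% of Anchor, so Mateo controls Anchor.
In Redfern, Mateo's side holds only 5%, not > 50%.
So Mateo does not control Redfern.

No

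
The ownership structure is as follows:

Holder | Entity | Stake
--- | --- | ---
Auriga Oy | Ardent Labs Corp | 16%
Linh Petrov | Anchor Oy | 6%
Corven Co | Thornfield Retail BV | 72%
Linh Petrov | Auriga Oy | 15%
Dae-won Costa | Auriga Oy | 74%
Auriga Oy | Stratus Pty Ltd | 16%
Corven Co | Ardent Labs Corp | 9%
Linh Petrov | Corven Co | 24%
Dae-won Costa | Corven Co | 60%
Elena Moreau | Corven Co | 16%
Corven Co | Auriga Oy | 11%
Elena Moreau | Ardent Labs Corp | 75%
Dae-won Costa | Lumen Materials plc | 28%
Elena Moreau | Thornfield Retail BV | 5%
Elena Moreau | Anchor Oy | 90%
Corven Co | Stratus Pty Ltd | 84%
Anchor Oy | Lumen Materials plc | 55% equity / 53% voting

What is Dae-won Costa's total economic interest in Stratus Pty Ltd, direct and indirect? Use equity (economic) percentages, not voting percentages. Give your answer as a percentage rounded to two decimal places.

Dae-won reaches Stratus along 3 paths.
Via Corven → Auriga: 60% × 11% × 16% = 1.056%.
Via Auriga: 74% × 16% = 11.84%.
Via Corven: 60% × 84% = 50.4%.
Total: 1.056% + 11.84% + 50.4% = 63.296%.
Rounded: 63.30%.

63.30%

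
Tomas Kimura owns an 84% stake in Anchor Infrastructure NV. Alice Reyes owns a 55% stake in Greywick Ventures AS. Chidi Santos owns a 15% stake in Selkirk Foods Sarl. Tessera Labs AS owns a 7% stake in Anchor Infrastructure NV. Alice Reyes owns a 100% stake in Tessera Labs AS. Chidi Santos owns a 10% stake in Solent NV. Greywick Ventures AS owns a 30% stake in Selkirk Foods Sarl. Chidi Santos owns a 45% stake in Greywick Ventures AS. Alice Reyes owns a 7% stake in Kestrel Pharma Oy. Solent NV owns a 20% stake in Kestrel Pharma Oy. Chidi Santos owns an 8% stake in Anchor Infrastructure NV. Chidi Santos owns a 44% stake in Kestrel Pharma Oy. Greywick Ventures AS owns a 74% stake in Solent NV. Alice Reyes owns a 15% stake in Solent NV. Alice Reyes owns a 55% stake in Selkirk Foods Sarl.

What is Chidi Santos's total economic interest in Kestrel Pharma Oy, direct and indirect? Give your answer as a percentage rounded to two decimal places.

52.66%

Chidi reaches Kestrel along 3 paths.
Via Greywick → Solent: 45% × 74% × 20% = 6.66%.
Via Solent: 10% × 20% = 2%.
Direct stake: 44% = 44%.
Total: 6.66% + 2% + 44% = 52.66%.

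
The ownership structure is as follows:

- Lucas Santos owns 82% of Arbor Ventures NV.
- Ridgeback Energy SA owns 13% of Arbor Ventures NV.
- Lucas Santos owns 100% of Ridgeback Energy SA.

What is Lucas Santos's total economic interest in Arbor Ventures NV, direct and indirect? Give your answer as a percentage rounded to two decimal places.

95.00%

Lucas reaches Arbor along 2 paths.
Direct stake: 82% = 82%.
Via Ridgeback: 100% × 13% = 13%.
Total: 82% + 13% = 95%.
Rounded: 95.00%.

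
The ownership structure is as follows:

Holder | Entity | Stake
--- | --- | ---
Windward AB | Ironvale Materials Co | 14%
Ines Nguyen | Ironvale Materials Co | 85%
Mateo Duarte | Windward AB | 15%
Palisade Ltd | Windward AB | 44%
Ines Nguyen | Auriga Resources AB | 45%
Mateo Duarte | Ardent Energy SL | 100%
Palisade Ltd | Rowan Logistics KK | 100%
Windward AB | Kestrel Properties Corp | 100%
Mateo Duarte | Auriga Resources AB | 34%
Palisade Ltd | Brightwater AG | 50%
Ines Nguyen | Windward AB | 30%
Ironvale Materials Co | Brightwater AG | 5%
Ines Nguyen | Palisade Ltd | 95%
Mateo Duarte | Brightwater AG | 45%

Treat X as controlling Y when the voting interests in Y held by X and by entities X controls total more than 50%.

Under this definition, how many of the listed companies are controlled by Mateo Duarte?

1

Mateo holds 100% of Ardent, so Mateo controls Ardent.
No other company's threshold is met.
Mateo controls 1 company.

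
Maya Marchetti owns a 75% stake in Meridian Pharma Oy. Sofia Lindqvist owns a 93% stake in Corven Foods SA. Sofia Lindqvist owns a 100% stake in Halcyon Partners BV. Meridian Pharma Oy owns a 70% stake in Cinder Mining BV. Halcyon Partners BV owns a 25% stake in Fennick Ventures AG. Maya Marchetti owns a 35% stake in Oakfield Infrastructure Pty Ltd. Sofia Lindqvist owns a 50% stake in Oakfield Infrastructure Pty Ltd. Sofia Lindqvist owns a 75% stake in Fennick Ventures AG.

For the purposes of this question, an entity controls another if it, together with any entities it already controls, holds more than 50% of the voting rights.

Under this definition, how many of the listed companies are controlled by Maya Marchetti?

Maya holds 75% of Meridian, so Maya controls Meridian.
Meridian holds 70% of Cinder, so Maya controls Cinder.
No other company's threshold is met.
Maya controls 2 companies.

2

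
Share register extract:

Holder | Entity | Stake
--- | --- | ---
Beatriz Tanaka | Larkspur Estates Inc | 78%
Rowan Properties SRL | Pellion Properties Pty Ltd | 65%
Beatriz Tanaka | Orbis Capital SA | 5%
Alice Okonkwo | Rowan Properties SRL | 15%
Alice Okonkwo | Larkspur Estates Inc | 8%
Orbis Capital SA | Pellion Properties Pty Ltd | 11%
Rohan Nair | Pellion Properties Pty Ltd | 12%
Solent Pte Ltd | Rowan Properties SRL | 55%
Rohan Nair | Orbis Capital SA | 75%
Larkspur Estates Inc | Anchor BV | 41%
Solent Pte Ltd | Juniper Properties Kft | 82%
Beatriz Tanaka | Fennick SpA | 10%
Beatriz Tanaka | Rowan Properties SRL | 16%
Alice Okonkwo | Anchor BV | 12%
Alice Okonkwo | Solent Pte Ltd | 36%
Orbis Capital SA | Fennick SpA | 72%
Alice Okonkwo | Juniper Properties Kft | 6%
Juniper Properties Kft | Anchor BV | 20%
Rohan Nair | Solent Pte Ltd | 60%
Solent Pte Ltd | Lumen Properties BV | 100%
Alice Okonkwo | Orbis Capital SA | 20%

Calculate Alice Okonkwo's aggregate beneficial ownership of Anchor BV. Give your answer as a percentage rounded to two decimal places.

22.38%

Alice reaches Anchor along 4 paths.
Direct stake: 12% = 12%.
Via Larkspur: 8% × 41% = 3.28%.
Via Solent → Juniper: 36% × 82% × 20% = 5.904%.
Via Juniper: 6% × 20% = 1.2%.
Total: 12% + 3.28% + 5.904% + 1.2% = 22.384%.
Rounded: 22.38%.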